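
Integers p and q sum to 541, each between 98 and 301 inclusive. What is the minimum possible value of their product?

pq = p(541 − p) is concave in p, so over [240, 301] it is minimized at an endpoint.
At the endpoint p = 240, q = 541 − 240 = 301, so pq = 240 × 301 = 72240.

72240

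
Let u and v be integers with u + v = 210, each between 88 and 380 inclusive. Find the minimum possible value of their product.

uv = u(210 − u) is concave in u, so over [88, 122] it is minimized at an endpoint.
The extreme feasible split is u = 88, v = 122, giving uv = 10736.

10736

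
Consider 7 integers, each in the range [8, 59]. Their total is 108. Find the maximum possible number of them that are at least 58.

With k values at 58 or above and the rest at least 8, the sum is at least 56 + 50k.
Since the sum is 108, we need 50k ≤ 52, i.e. k ≤ 1.
k = 1 is achieved by 1 value at 58 and 6 at 8, total 106; add 2 to one value (staying below 58) to reach 108.

1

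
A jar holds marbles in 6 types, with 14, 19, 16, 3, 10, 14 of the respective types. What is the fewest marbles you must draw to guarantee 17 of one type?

In the worst case you take as many as possible of each type without reaching 17: 14 + 16 + 16 + 3 + 10 + 14 = 73.
The next one must give 17 of some type, so 73 + 1 = 74.

74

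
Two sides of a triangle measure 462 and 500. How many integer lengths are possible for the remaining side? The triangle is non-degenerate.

923

The triangle inequality gives |462 − 500| < c < 462 + 500, i.e. 38 < c < 962.
So c can be any integer from 39 to 961: 923 values.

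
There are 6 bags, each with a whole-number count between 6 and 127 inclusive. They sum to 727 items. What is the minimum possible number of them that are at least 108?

5

Each value short of 108 is at most 107, costing at least 127 − 107 = 20 against the maximum total of 762.
We can afford to lose at most 762 − 727 = 35, so at most ⌊35/20⌋ = 1 fall short, and at least 5 are ≥ 108.
Exactly 5 works: 5 values at 127 and 1 at 107 total 742; lower one of the high values by 15 (still ≥ 108) to hit 727.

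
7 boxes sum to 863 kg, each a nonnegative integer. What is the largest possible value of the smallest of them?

The 7 values sum to 863, so their minimum is at most ⌊863/7⌋ = 123.
Achievable: 5 of them at 123 and 2 at 124 total 863.

123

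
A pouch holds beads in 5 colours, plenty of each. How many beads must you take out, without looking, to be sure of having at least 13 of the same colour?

You could draw 12 of every colour without reaching 13 of any — 60 in all.
One more forces 13 of some colour, so 60 + 1 = 61.

61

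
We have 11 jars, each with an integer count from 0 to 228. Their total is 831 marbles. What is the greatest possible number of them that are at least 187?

Suppose k of them are at least 187. Those contribute at least 187 each and the other 11 − k at least 0 each.
So the total is at least 187k + 0(11 − k) = 0 + 187k. This must be ≤ 831, giving k ≤ 4.
k = 4 is achieved by 4 values at 187 and 7 at 0, total 748; add 83 to one value (staying below 187) to reach 831.

4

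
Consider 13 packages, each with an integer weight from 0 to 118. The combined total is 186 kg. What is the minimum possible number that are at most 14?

Let j be the number exceeding 14. Then the total is ≥ 15·j + 0·(13 − j) = 0 + 15j.
So 15j ≤ 186 and j ≤ 12; hence at least 13 − 12 = 1 are ≤ 14.
Exactly 1 works: 1 value at 0 and 12 at 15 total 180; raise one of the low values by 6 (still ≤ 14) to hit 186.

1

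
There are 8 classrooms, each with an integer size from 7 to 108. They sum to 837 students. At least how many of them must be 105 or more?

2

Each value short of 105 is at most 104, costing at least 108 − 104 = 4 against the maximum total of 864.
We can afford to lose at most 864 − 837 = 27, so at most ⌊27/4⌋ = 6 fall short, and at least 2 are ≥ 105.
Exactly 2 works: 2 values at 108 and 6 at 104 total 840; lower one of the high values by 3 (still ≥ 105) to hit 837.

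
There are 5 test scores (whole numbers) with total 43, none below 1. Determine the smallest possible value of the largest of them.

The average is 43/5 > 8, so not all 5 can be 8 or less; the largest is ≥ 9.
Equality holds with 3 values of 9 and 2 values of 8.

9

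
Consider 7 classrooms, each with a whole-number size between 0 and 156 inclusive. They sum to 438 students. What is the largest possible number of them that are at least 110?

3

If k of the values are ≥ 110, the total is ≥ 110k + 0(7 − k).
Setting 110k + 0(7 − k) ≤ 438 gives 110k ≤ 438, so k ≤ 3.
k = 3 is achieved by 3 values at 110 and 4 at 0, total 330; add 108 to one value (staying below 110) to reach 438.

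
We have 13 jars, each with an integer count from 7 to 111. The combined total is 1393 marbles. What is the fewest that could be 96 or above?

If only k of them are at least 96, the other 13 − k are at most 95, so the total is at most k·111 + (13 − k)·95.
This must reach 1393, so k·111 + (13 − k)·95 ≥ 1393, giving k ≥ 10.
Exactly 10 works: 10 values at 111 and 3 at 95 total 1395; lower one of the high values by 2 (still ≥ 96) to hit 1393.

10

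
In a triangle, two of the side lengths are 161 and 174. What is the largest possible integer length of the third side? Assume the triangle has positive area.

334

The third side must be less than 161 + 174 = 335.
The largest integer below 335 is 334.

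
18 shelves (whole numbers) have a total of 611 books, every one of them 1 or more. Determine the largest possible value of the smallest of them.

The 18 values sum to 611, so their minimum is at most ⌊611/18⌋ = 33.
Taking 1 copy of 33 and 17 copies of 34 gives exactly 611, so 33 is attained.

33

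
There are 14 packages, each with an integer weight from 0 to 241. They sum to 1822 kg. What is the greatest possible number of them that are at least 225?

With k values at 225 or above and the rest at least 0, the sum is at least 0 + 225k.
Since the sum is 1822, we need 225k ≤ 1822, i.e. k ≤ 8.
k = 8 is achieved by 8 values at 225 and 6 at 0, total 1800; add 22 to one value (staying below 225) to reach 1822.

8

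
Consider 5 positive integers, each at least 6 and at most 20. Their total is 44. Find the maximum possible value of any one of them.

20

To make one integer as large as possible, make the other 4 as small as possible.
The other 4 contribute at least 4 × 6 = 24, leaving at most 44 − 24 = 20.
Since 20 ≤ 20, this is achievable: one at 20 and 4 at 6.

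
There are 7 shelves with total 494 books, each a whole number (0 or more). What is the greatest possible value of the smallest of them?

70

The 7 values sum to 494, so their minimum is at most ⌊494/7⌋ = 70.
Taking 3 copies of 70 and 4 copies of 71 gives exactly 494, so 70 is attained.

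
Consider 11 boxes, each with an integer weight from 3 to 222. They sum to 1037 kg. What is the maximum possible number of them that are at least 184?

5

With k values at 184 or above and the rest at least 3, the sum is at least 33 + 181k.
Since the sum is 1037, we need 181k ≤ 1004, i.e. k ≤ 5.
k = 5 is achieved by 5 values at 184 and 6 at 3, total 938; add 99 to one value (staying below 184) to reach 1037.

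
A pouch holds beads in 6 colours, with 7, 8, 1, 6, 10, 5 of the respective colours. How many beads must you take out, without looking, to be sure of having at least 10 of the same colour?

37

In the worst case you take as many as possible of each colour without reaching 10: 7 + 8 + 1 + 6 + 9 + 5 = 36.
The next one must give 10 of some colour, so 36 + 1 = 37.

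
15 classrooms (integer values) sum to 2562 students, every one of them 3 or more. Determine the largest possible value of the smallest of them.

The average is 2562/15 < 171, so some value is ≤ 170.
Achievable: 3 of them at 170 and 12 at 171 total 2562.

170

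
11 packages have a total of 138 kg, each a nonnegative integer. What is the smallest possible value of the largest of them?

13

If every one of the 11 were at most 12, the total would be at most 11 × 12 = 132 < 138.
Taking 5 copies of 12 and 6 copies of 13 gives exactly 138, so 13 is attained.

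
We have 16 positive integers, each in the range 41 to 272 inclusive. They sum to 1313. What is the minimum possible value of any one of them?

41

Minimizing one value means maximizing the remaining 15.
The other 15 can take up 15 × 272 = 4080 ≥ 1313 − 41, so one integer can sit at its floor of 41.
Achievable: one at 41 and the other 15 totalling 1272, which fits since 15 × 41 ≤ 1272 ≤ 15 × 272.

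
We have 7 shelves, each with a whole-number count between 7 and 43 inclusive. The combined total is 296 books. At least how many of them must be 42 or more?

5

Suppose at most 7 − j of them reach 42; then j values are ≤ 41 and the rest ≤ 43.
The total is then ≤ 41·j + 43·(7 − j) = 301 − 2j. For this to be ≥ 296 we need j ≤ 2, so at least 7 − 2 = 5 must reach 42.
Exactly 5 works: 5 values at 43 and 2 at 41 total 297; lower one of the high values by 1 (still ≥ 42) to hit 296.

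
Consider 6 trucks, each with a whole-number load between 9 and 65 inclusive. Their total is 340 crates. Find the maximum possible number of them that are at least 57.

5

Suppose k of them are at least 57. Those contribute at least 57 each and the other 6 − k at least 9 each.
So the total is at least 57k + 9(6 − k) = 54 + 48k. This must be ≤ 340, giving k ≤ 5.
k = 5 is achieved by 5 values at 57 and 1 at 9, total 294; add 46 to one value (staying below 57) to reach 340.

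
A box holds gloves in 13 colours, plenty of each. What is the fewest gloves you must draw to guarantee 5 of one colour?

53

In the worst case you draw 4 of each of the 13 colours: 13 × 4 = 52.
One more forces 5 of some colour, so 52 + 1 = 53.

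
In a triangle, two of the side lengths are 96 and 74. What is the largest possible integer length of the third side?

The third side must be less than 96 + 74 = 170.
The largest integer below 170 is 169.

169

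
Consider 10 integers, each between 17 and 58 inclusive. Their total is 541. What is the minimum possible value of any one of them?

To make one integer as small as possible, make the other 9 as large as possible.
The other 9 contribute at most 9 × 58 = 522, leaving at least 541 − 522 = 19.
Since 19 ≥ 17, this is achievable: one at 19 and 9 at 58.

19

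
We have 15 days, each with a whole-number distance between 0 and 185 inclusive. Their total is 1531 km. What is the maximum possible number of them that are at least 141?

10

If k of the values are ≥ 141, the total is ≥ 141k + 0(15 − k).
Setting 141k + 0(15 − k) ≤ 1531 gives 141k ≤ 1531, so k ≤ 10.
k = 10 is achieved by 10 values at 141 and 5 at 0, total 1410; add 121 to one value (staying below 141) to reach 1531.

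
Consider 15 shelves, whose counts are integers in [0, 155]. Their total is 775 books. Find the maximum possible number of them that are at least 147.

5

Suppose k of them are at least 147. Those contribute at least 147 each and the other 15 − k at least 0 each.
So the total is at least 147k + 0(15 − k) = 0 + 147k. This must be ≤ 775, giving k ≤ 5.
k = 5 is achieved by 5 values at 147 and 10 at 0, total 735; add 40 to one value (staying below 147) to reach 775.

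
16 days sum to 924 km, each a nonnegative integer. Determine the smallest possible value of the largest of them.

Some value must be at least ⌈924/16⌉ = 58, since 16 × 57 = 912 < 924.
Taking 4 copies of 57 and 12 copies of 58 gives exactly 924, so 58 is attained.

58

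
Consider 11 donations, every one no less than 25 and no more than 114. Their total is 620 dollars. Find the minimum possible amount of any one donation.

25

Minimizing one value means maximizing the remaining 10.
The other 10 can take up 10 × 114 = 1140 ≥ 620 − 25, so one donation can sit at its floor of 25.
Achievable: one at 25 and the other 10 totalling 595, which fits since 10 × 25 ≤ 595 ≤ 10 × 114.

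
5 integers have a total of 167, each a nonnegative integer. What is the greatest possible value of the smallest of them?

If every one of the 5 were at least 34, the total would be at least 5 × 34 = 170 > 167.
Equality holds with 3 values of 33 and 2 values of 34.

33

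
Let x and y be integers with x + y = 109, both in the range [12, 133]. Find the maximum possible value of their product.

2970

xy = x(109 − x) is maximized when x is as near 109/2 as the bounds allow.
Taking x = 54 and y = 55 (both in [12, 133]) gives xy = 2970.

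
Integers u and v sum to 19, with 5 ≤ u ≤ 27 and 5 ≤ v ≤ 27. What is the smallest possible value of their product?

70

For a fixed sum, uv is smallest when u and v are as far apart as possible.
The extreme feasible split is u = 5, v = 14, giving uv = 70.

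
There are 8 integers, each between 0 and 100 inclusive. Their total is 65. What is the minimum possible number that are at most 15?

Let j be the number exceeding 15. Then the total is ≥ 16·j + 0·(8 − j) = 0 + 16j.
So 16j ≤ 65 and j ≤ 4; hence at least 8 − 4 = 4 are ≤ 15.
Exactly 4 works: 4 values at 0 and 4 at 16 total 64; raise one of the low values by 1 (still ≤ 15) to hit 65.

4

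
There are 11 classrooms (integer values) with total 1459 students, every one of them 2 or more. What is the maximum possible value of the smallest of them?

The 11 values sum to 1459, so their minimum is at most ⌊1459/11⌋ = 132.
Achievable: 4 of them at 132 and 7 at 133 total 1459.

132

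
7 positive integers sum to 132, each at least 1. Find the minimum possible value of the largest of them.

Some value must be at least ⌈132/7⌉ = 19, since 7 × 18 = 126 < 132.
Taking 1 copy of 18 and 6 copies of 19 gives exactly 132, so 19 is attained.

19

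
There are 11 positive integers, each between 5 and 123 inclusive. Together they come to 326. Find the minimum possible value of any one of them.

Minimizing one value means maximizing the remaining 10.
The other 10 can take up 10 × 123 = 1230 ≥ 326 − 5, so one integer can sit at its floor of 5.
Achievable: one at 5 and the other 10 totalling 321, which fits since 10 × 5 ≤ 321 ≤ 10 × 123.

5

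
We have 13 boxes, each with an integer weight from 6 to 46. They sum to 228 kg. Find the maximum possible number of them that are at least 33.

5

With k values at 33 or above and the rest at least 6, the sum is at least 78 + 27k.
Since the sum is 228, we need 27k ≤ 150, i.e. k ≤ 5.
k = 5 is achieved by 5 values at 33 and 8 at 6, total 213; add 15 to one value (staying below 33) to reach 228.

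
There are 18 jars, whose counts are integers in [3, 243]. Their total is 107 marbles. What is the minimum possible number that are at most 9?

11

Each value above 9 is at least 10, contributing at least 10 − 3 = 7 above the floor 3.
The sum exceeds the floor total 54 by 53, so at most ⌊53/7⌋ = 7 exceed 9, and at least 11 are ≤ 9.
Exactly 11 works: 11 values at 3 and 7 at 10 total 103; raise one of the low values by 4 (still ≤ 9) to hit 107.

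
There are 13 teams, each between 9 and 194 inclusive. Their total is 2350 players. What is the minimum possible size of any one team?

22

Minimizing one value means maximizing the remaining 12.
The other 12 contribute at most 12 × 194 = 2328, leaving at least 2350 − 2328 = 22.
Since 22 ≥ 9, this is achievable: one at 22 and 12 at 194.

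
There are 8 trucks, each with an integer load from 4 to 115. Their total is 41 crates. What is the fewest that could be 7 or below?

6

Each value above 7 is at least 8, contributing at least 8 − 4 = 4 above the floor 4.
The sum exceeds the floor total 32 by 9, so at most ⌊9/4⌋ = 2 exceed 7, and at least 6 are ≤ 7.
Exactly 6 works: 6 values at 4 and 2 at 8 total 40; raise one of the low values by 1 (still ≤ 7) to hit 41.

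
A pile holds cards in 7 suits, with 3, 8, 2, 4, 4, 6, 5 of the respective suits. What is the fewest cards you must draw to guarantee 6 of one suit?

In the worst case you take as many as possible of each suit without reaching 6: 3 + 5 + 2 + 4 + 4 + 5 + 5 = 28.
The next one must give 6 of some suit, so 28 + 1 = 29.

29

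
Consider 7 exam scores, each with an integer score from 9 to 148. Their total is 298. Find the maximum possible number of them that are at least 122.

2

Suppose k of them are at least 122. Those contribute at least 122 each and the other 7 − k at least 9 each.
So the total is at least 122k + 9(7 − k) = 63 + 113k. This must be ≤ 298, giving k ≤ 2.
k = 2 is achieved by 2 values at 122 and 5 at 9, total 289; add 9 to one value (staying below 122) to reach 298.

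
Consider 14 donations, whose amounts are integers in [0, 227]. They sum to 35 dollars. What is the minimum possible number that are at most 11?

12

Let j be the number exceeding 11. Then the total is ≥ 12·j + 0·(14 − j) = 0 + 12j.
So 12j ≤ 35 and j ≤ 2; hence at least 14 − 2 = 12 are ≤ 11.
Exactly 12 works: 12 values at 0 and 2 at 12 total 24; raise one of the low values by 11 (still ≤ 11) to hit 35.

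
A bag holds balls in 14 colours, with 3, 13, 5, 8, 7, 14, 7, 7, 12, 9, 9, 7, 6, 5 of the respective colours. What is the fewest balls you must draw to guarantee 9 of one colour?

96

In the worst case you take as many as possible of each colour without reaching 9: 3 + 8 + 5 + 8 + 7 + 8 + 7 + 7 + 8 + 8 + 8 + 7 + 6 + 5 = 95.
The next one must give 9 of some colour, so 95 + 1 = 96.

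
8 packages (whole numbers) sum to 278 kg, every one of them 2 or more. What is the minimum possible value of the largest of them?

35

If every one of the 8 were at most 34, the total would be at most 8 × 34 = 272 < 278.
Achievable: 6 of them at 35 and 2 at 34 total 278.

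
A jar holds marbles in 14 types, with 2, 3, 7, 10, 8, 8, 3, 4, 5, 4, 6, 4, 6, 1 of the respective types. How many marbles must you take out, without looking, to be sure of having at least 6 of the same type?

In the worst case you take as many as possible of each type without reaching 6: 2 + 3 + 5 + 5 + 5 + 5 + 3 + 4 + 5 + 4 + 5 + 4 + 5 + 1 = 56.
The next one must give 6 of some type, so 56 + 1 = 57.

57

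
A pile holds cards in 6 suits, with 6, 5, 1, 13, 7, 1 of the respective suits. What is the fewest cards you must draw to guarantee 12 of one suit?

In the worst case you take as many as possible of each suit without reaching 12: 6 + 5 + 1 + 11 + 7 + 1 = 31.
The next one must give 12 of some suit, so 31 + 1 = 32.

32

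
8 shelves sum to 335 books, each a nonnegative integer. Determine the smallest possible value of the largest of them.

The 8 values sum to 335, so their maximum is at least ⌈335/8⌉ = 42.
Equality holds with 7 values of 42 and 1 value of 41.

42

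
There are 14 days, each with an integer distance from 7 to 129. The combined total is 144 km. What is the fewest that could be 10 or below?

3

If only k of them are at most 10, the other 14 − k are at least 11, so the total is at least (14 − k)·11 + k·7.
This is ≤ 144, so (14 − k)·11 + 7k ≤ 144, which gives k ≥ 3.
Exactly 3 works: 3 values at 7 and 11 at 11 total 142; raise one of the low values by 2 (still ≤ 10) to hit 144.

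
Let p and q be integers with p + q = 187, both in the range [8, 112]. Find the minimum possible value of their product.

For a fixed sum, pq is smallest when p and q are as far apart as possible.
At the endpoint p = 75, q = 187 − 75 = 112, so pq = 75 × 112 = 8400.

8400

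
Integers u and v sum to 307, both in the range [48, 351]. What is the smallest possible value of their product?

Since u + v is fixed, pushing one of them to its bound minimizes the product.
At the endpoint u = 48, v = 307 − 48 = 259, so uv = 48 × 259 = 12432.

12432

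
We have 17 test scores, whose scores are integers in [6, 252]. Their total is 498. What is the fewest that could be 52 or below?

9

Each value above 52 is at least 53, contributing at least 53 − 6 = 47 above the floor 6.
The sum exceeds the floor total 102 by 396, so at most ⌊396/47⌋ = 8 exceed 52, and at least 9 are ≤ 52.
Exactly 9 works: 9 values at 6 and 8 at 53 total 478; raise one of the low values by 20 (still ≤ 52) to hit 498.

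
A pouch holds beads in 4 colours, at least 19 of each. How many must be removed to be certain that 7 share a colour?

25

In the worst case you draw 6 of each of the 4 colours: 4 × 6 = 24.
One more forces 7 of some colour, so 24 + 1 = 25.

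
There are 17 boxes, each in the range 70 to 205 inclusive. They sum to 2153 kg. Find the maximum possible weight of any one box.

205

To make one box as large as possible, make the other 16 as small as possible.
The other 16 contribute at least 16 × 70 = 1120, leaving at most 2153 − 1120 = 1033.
But each box is capped at 205, so the maximum is 205.
Achievable: one at 205 and the other 16 totalling 1948, which fits since 16 × 70 ≤ 1948 ≤ 16 × 205.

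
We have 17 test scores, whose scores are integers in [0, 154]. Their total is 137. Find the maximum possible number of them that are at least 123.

If k of the values are ≥ 123, the total is ≥ 123k + 0(17 − k).
Setting 123k + 0(17 − k) ≤ 137 gives 123k ≤ 137, so k ≤ 1.
k = 1 is achieved by 1 value at 123 and 16 at 0, total 123; add 14 to one value (staying below 123) to reach 137.

1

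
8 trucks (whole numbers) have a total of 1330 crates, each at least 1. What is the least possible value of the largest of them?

167

The average is 1330/8 > 166, so not all 8 can be 166 or less; the largest is ≥ 167.
Equality holds with 2 values of 167 and 6 values of 166.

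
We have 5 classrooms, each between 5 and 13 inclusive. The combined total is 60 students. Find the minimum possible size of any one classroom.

To make one classroom as small as possible, make the other 4 as large as possible.
The other 4 contribute at most 4 × 13 = 52, leaving at least 60 − 52 = 8.
Since 8 ≥ 5, this is achievable: one at 8 and 4 at 13.

8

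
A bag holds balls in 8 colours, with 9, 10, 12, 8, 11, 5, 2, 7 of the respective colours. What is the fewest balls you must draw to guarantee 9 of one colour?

In the worst case you take as many as possible of each colour without reaching 9: 8 + 8 + 8 + 8 + 8 + 5 + 2 + 7 = 54.
The next one must give 9 of some colour, so 54 + 1 = 55.

55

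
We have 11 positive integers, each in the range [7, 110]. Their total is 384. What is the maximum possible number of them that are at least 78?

Suppose k of them are at least 78. Those contribute at least 78 each and the other 11 − k at least 7 each.
So the total is at least 78k + 7(11 − k) = 77 + 71k. This must be ≤ 384, giving k ≤ 4.
k = 4 is achieved by 4 values at 78 and 7 at 7, total 361; add 23 to one value (staying below 78) to reach 384.

4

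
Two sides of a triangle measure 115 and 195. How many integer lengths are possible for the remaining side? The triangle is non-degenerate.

229

The triangle inequality gives |115 − 195| < c < 115 + 195, i.e. 80 < c < 310.
So c can be any integer from 81 to 309: 229 values.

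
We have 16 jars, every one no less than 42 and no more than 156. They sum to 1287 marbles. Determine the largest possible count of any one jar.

Maximizing one value means minimizing the remaining 15.
The other 15 contribute at least 15 × 42 = 630, leaving at most 1287 − 630 = 657.
But each jar is capped at 156, so the maximum is 156.
Achievable: one at 156 and the other 15 totalling 1131, which fits since 15 × 42 ≤ 1131 ≤ 15 × 156.

156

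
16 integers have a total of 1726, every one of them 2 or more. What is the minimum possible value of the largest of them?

108

The 16 values sum to 1726, so their maximum is at least ⌈1726/16⌉ = 108.
Achievable: 14 of them at 108 and 2 at 107 total 1726.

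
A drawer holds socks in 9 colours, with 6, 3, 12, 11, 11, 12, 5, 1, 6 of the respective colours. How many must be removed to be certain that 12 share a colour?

In the worst case you take as many as possible of each colour without reaching 12: 6 + 3 + 11 + 11 + 11 + 11 + 5 + 1 + 6 = 65.
The next one must give 12 of some colour, so 65 + 1 = 66.

66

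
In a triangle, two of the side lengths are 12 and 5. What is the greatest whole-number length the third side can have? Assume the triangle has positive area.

The third side must be less than 12 + 5 = 17.
The largest integer below 17 is 16.

16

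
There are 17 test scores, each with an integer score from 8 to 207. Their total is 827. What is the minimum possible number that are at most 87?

9

Let j be the number exceeding 87. Then the total is ≥ 88·j + 8·(17 − j) = 136 + 80j.
So 80j ≤ 691 and j ≤ 8; hence at least 17 − 8 = 9 are ≤ 87.
Exactly 9 works: 9 values at 8 and 8 at 88 total 776; raise one of the low values by 51 (still ≤ 87) to hit 827.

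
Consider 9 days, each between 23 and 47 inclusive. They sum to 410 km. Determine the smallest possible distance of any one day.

To make one day as small as possible, make the other 8 as large as possible.
The other 8 contribute at most 8 × 47 = 376, leaving at least 410 − 376 = 34.
Since 34 ≥ 23, this is achievable: one at 34 and 8 at 47.

34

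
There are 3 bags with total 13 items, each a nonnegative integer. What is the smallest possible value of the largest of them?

If every one of the 3 were at most 4, the total would be at most 3 × 4 = 12 < 13.
Equality holds with 1 value of 5 and 2 values of 4.

5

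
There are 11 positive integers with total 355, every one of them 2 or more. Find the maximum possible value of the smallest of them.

The 11 values sum to 355, so their minimum is at most ⌊355/11⌋ = 32.
Achievable: 8 of them at 32 and 3 at 33 total 355.

32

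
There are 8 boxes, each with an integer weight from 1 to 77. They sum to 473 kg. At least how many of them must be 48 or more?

4

Each value short of 48 is at most 47, costing at least 77 − 47 = 30 against the maximum total of 616.
We can afford to lose at most 616 − 473 = 143, so at most ⌊143/30⌋ = 4 fall short, and at least 4 are ≥ 48.
Exactly 4 works: 4 values at 77 and 4 at 47 total 496; lower one of the high values by 23 (still ≥ 48) to hit 473.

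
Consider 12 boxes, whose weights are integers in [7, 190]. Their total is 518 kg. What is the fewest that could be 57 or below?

4

Each value above 57 is at least 58, contributing at least 58 − 7 = 51 above the floor 7.
The sum exceeds the floor total 84 by 434, so at most ⌊434/51⌋ = 8 exceed 57, and at least 4 are ≤ 57.
Exactly 4 works: 4 values at 7 and 8 at 58 total 492; raise one of the low values by 26 (still ≤ 57) to hit 518.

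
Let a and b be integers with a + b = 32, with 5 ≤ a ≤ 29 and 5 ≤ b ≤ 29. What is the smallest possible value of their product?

135

ab = a(32 − a) is concave in a, so over [5, 27] it is minimized at an endpoint.
The extreme feasible split is a = 5, b = 27, giving ab = 135.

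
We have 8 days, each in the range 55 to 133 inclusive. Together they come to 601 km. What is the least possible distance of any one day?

55

To make one day as small as possible, make the other 7 as large as possible.
The other 7 can take up 7 × 133 = 931 ≥ 601 − 55, so one day can sit at its floor of 55.
Achievable: one at 55 and the other 7 totalling 546, which fits since 7 × 55 ≤ 546 ≤ 7 × 133.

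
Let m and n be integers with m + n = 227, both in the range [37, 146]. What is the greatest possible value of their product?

12882

With m + n fixed, mn peaks when the two are closest together.
Taking m = 113 and n = 114 (both in [37, 146]) gives mn = 12882.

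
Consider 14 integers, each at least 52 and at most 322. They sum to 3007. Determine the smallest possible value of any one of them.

Minimizing one value means maximizing the remaining 13.
The other 13 can take up 13 × 322 = 4186 ≥ 3007 − 52, so one integer can sit at its floor of 52.
Achievable: one at 52 and the other 13 totalling 2955, which fits since 13 × 52 ≤ 2955 ≤ 13 × 322.

52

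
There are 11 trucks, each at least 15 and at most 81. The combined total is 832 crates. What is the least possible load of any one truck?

Minimizing one value means maximizing the remaining 10.
The other 10 contribute at most 10 × 81 = 810, leaving at least 832 − 810 = 22.
Since 22 ≥ 15, this is achievable: one at 22 and 10 at 81.

22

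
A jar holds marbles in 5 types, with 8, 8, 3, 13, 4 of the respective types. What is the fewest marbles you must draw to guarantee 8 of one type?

In the worst case you take as many as possible of each type without reaching 8: 7 + 7 + 3 + 7 + 4 = 28.
The next one must give 8 of some type, so 28 + 1 = 29.

29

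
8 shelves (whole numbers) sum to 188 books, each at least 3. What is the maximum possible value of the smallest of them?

If every one of the 8 were at least 24, the total would be at least 8 × 24 = 192 > 188.
Taking 4 copies of 23 and 4 copies of 24 gives exactly 188, so 23 is attained.

23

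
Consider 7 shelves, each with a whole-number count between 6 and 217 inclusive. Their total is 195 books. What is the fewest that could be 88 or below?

Let j be the number exceeding 88. Then the total is ≥ 89·j + 6·(7 − j) = 42 + 83j.
So 83j ≤ 153 and j ≤ 1; hence at least 7 − 1 = 6 are ≤ 88.
Exactly 6 works: 6 values at 6 and 1 at 89 total 125; raise one of the low values by 70 (still ≤ 88) to hit 195.

6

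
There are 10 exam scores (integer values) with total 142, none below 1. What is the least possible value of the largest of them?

The 10 values sum to 142, so their maximum is at least ⌈142/10⌉ = 15.
Taking 8 copies of 14 and 2 copies of 15 gives exactly 142, so 15 is attained.

15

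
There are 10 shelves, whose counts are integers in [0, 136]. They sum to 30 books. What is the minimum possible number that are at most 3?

3

Each value above 3 is at least 4, contributing at least 4 − 0 = 4 above the floor 0.
The sum exceeds the floor total 0 by 30, so at most ⌊30/4⌋ = 7 exceed 3, and at least 3 are ≤ 3.
Exactly 3 works: 3 values at 0 and 7 at 4 total 28; raise one of the low values by 2 (still ≤ 3) to hit 30.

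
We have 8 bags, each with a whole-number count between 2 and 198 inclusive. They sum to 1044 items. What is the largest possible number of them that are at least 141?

7

If k of the values are ≥ 141, the total is ≥ 141k + 2(8 − k).
Setting 141k + 2(8 − k) ≤ 1044 gives 139k ≤ 1028, so k ≤ 7.
k = 7 is achieved by 7 values at 141 and 1 at 2, total 989; add 55 to one value (staying below 141) to reach 1044.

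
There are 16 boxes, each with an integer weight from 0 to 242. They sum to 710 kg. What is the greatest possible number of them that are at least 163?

4

If k of the values are ≥ 163, the total is ≥ 163k + 0(16 − k).
Setting 163k + 0(16 − k) ≤ 710 gives 163k ≤ 710, so k ≤ 4.
k = 4 is achieved by 4 values at 163 and 12 at 0, total 652; add 58 to one value (staying below 163) to reach 710.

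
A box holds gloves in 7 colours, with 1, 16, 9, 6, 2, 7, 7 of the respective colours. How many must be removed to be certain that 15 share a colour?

In the worst case you take as many as possible of each colour without reaching 15: 1 + 14 + 9 + 6 + 2 + 7 + 7 = 46.
The next one must give 15 of some colour, so 46 + 1 = 47.

47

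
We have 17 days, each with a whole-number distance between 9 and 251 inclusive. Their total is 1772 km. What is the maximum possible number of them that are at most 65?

13

Suppose k of them are at most 65. Those contribute at most 65 each and the rest at most 251 each.
So the total is at most 65k + 251(17 − k) = 4267 − 186k. This must still be ≥ 1772, so k ≤ 13.
k = 13 is achieved by 13 values at 65 and 4 at 251, total 1849; lower one of the 251's by 77 (still > 65) to reach 1772.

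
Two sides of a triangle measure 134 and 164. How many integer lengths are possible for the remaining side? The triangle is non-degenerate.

The triangle inequality gives |134 − 164| < c < 134 + 164, i.e. 30 < c < 298.
So c can be any integer from 31 to 297: 267 values.

267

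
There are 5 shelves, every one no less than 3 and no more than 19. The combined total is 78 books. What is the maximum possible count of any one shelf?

Maximizing one value means minimizing the remaining 4.
The other 4 contribute at least 4 × 3 = 12, leaving at most 78 − 12 = 66.
But each shelf is capped at 19, so the maximum is 19.
Achievable: one at 19 and the other 4 totalling 59, which fits since 4 × 3 ≤ 59 ≤ 4 × 19.

19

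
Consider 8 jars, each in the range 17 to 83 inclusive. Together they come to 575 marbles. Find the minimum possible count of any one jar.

17

To make one jar as small as possible, make the other 7 as large as possible.
The other 7 can take up 7 × 83 = 581 ≥ 575 − 17, so one jar can sit at its floor of 17.
Achievable: one at 17 and the other 7 totalling 558, which fits since 7 × 17 ≤ 558 ≤ 7 × 83.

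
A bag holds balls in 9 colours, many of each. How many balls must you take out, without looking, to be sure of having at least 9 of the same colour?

In the worst case you draw 8 of each of the 9 colours: 9 × 8 = 72.
One more forces 9 of some colour, so 72 + 1 = 73.

73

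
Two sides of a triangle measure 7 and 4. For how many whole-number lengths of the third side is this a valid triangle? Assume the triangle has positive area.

The triangle inequality gives |7 − 4| < c < 7 + 4, i.e. 3 < c < 11.
So c can be any integer from 4 to 10: 7 values.

7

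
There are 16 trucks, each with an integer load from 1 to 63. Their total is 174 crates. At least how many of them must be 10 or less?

1

If only k of them are at most 10, the other 16 − k are at least 11, so the total is at least (16 − k)·11 + k·1.
This is ≤ 174, so (16 − k)·11 + 1k ≤ 174, which gives k ≥ 1.
Exactly 1 works: 1 value at 1 and 15 at 11 total 166; raise one of the low values by 8 (still ≤ 10) to hit 174.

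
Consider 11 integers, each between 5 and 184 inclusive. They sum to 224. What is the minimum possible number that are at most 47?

Let j be the number exceeding 47. Then the total is ≥ 48·j + 5·(11 − j) = 55 + 43j.
So 43j ≤ 169 and j ≤ 3; hence at least 11 − 3 = 8 are ≤ 47.
Exactly 8 works: 8 values at 5 and 3 at 48 total 184; raise one of the low values by 40 (still ≤ 47) to hit 224.

8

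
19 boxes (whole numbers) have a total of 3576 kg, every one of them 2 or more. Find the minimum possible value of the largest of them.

Some value must be at least ⌈3576/19⌉ = 189, since 19 × 188 = 3572 < 3576.
Achievable: 4 of them at 189 and 15 at 188 total 3576.

189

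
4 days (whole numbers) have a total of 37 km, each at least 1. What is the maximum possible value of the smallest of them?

If every one of the 4 were at least 10, the total would be at least 4 × 10 = 40 > 37.
Achievable: 3 of them at 9 and 1 at 10 total 37.

9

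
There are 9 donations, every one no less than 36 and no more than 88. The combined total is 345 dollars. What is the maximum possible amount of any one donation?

To make one donation as large as possible, make the other 8 as small as possible.
The other 8 contribute at least 8 × 36 = 288, leaving at most 345 − 288 = 57.
Since 57 ≤ 88, this is achievable: one at 57 and 8 at 36.

57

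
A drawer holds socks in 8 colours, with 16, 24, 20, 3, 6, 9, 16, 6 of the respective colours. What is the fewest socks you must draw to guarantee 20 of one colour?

In the worst case you take as many as possible of each colour without reaching 20: 16 + 19 + 19 + 3 + 6 + 9 + 16 + 6 = 94.
The next one must give 20 of some colour, so 94 + 1 = 95.

95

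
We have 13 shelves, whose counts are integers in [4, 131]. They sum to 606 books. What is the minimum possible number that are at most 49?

1

Let j be the number exceeding 49. Then the total is ≥ 50·j + 4·(13 − j) = 52 + 46j.
So 46j ≤ 554 and j ≤ 12; hence at least 13 − 12 = 1 are ≤ 49.
Exactly 1 works: 1 value at 4 and 12 at 50 total 604; raise one of the low values by 2 (still ≤ 49) to hit 606.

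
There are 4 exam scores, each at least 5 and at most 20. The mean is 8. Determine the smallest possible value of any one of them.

5

To make one score as small as possible, make the other 3 as large as possible.
The total is 4 × 8 = 32.
The other 3 can take up 3 × 20 = 60 ≥ 32 − 5, so one score can sit at its floor of 5.
Achievable: one at 5 and the other 3 totalling 27, which fits since 3 × 5 ≤ 27 ≤ 3 × 20.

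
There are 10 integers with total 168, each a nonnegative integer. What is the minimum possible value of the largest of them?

The average is 168/10 > 16, so not all 10 can be 16 or less; the largest is ≥ 17.
Taking 2 copies of 16 and 8 copies of 17 gives exactly 168, so 17 is attained.

17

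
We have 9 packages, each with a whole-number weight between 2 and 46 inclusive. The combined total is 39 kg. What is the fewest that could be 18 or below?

8

Each value above 18 is at least 19, contributing at least 19 − 2 = 17 above the floor 2.
The sum exceeds the floor total 18 by 21, so at most ⌊21/17⌋ = 1 exceed 18, and at least 8 are ≤ 18.
Exactly 8 works: 8 values at 2 and 1 at 19 total 35; raise one of the low values by 4 (still ≤ 18) to hit 39.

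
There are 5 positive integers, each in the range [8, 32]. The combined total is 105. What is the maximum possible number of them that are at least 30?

2

With k values at 30 or above and the rest at least 8, the sum is at least 40 + 22k.
Since the sum is 105, we need 22k ≤ 65, i.e. k ≤ 2.
k = 2 is achieved by 2 values at 30 and 3 at 8, total 84; add 21 to one value (staying below 30) to reach 105.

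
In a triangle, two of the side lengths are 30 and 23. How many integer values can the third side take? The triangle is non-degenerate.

45

The triangle inequality gives |30 − 23| < c < 30 + 23, i.e. 7 < c < 53.
So c can be any integer from 8 to 52: 45 values.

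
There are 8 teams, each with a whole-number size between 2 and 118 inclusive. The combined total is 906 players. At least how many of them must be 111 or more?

Suppose at most 8 − j of them reach 111; then j values are ≤ 110 and the rest ≤ 118.
The total is then ≤ 110·j + 118·(8 − j) = 944 − 8j. For this to be ≥ 906 we need j ≤ 4, so at least 8 − 4 = 4 must reach 111.
Exactly 4 works: 4 values at 118 and 4 at 110 total 912; lower one of the high values by 6 (still ≥ 111) to hit 906.

4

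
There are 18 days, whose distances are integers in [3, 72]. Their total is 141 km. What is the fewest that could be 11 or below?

9

Each value above 11 is at least 12, contributing at least 12 − 3 = 9 above the floor 3.
The sum exceeds the floor total 54 by 87, so at most ⌊87/9⌋ = 9 exceed 11, and at least 9 are ≤ 11.
Exactly 9 works: 9 values at 3 and 9 at 12 total 135; raise one of the low values by 6 (still ≤ 11) to hit 141.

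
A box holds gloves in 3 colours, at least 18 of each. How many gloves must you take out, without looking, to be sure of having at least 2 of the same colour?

4

You could draw 1 of every colour without reaching 2 of any — 3 in all.
One more forces 2 of some colour, so 3 + 1 = 4.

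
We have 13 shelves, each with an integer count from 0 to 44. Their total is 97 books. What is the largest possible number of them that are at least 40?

2

If k of the values are ≥ 40, the total is ≥ 40k + 0(13 − k).
Setting 40k + 0(13 − k) ≤ 97 gives 40k ≤ 97, so k ≤ 2.
k = 2 is achieved by 2 values at 40 and 11 at 0, total 80; add 17 to one value (staying below 40) to reach 97.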